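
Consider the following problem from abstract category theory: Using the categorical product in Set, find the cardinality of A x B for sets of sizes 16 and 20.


In Set, the product A x B is the Cartesian product.
By the universal property, |A x B| = |A| * |B|.
|A x B| = 16 * 20 = 320

320


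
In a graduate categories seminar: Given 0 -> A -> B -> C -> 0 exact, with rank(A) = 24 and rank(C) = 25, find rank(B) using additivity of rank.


For a short exact sequence 0 -> A -> B -> C -> 0,
rank is additive: rank(B) = rank(A) + rank(C).
rank(B) = 24 + 25 = 49

49


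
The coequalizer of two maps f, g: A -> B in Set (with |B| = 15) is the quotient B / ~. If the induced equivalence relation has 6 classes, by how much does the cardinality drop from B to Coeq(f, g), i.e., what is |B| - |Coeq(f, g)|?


The coequalizer Coeq(f, g) = B / ~ has one element per equivalence class.
|B| = 15, |Coeq(f, g)| = 6.
|B| - |Coeq(f, g)| = 15 - 6 = 9.

9


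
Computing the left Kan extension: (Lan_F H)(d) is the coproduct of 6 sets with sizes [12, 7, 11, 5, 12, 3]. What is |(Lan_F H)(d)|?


Pointwise, the left Kan extension (Lan_F H)(d) is the colimit, indexed
by the comma category (F downarrow d), of H composed with the
projection (F downarrow d) -> C. Here that colimit is given
as a coproduct (disjoint union) of sets, so its cardinality is the
sum of the sizes of the summands.
Coproduct of sets with sizes: 12 + 7 + 11 + 5 + 12 + 3
= 50

50


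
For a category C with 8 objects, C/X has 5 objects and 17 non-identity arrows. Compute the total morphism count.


In the slice category C/X, objects are morphisms to X.
Identity morphisms: 5 (one per object of C/X).
Non-identity morphisms: 17.
Total = 5 + 17 = 22

22


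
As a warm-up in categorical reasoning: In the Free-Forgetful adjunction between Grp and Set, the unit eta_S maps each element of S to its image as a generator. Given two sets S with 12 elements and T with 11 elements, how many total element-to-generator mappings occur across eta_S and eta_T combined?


The unit eta_X: X -> U(F(X)) of the Free-Forgetful adjunction
maps each element of X to a generator of F(X). For X = S + T (disjoint
union in Set), |S + T| = |S| + |T|.
Total mappings = 12 + 11 = 23.

23


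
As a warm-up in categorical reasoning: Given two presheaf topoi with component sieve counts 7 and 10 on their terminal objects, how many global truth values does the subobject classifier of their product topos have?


In a product of presheaf topoi E_1 x E_2, the subobject classifier
is Omega = Omega_1 x Omega_2 (componentwise), so
|Omega(top)| = |Omega_1(top_1)| * |Omega_2(top_2)|.
= 7 * 10 = 70.

70


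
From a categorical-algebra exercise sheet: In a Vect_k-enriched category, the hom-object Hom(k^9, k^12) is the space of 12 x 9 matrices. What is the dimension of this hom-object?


In Vect-enriched categories, Hom(k^n, k^m) is the space of m x n matrices.
dim(Hom(k^9, k^12)) = 12 * 9 = 108

108


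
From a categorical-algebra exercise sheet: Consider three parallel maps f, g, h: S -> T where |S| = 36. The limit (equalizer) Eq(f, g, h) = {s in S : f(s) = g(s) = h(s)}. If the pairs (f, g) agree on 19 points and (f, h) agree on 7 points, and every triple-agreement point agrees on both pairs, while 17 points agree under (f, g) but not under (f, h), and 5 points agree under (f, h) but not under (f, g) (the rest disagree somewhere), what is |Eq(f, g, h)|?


Eq(f, g, h) is the triple-agreement set: points in S where all three
maps take the same value. Using inclusion-exclusion on the pairwise data:
Pair (f, g) agrees on 19 points; pair (f, h) on 7 points.
Points agreeing under (f, g) but not (f, h) = 17; under (f, h) but not (f, g) = 5.
Triple-agreement = agreement-in-(f, g) minus points that agree under (f, g) but not (f, h):
|Eq(f, g, h)| = 19 - 17 = 2
(cross-check via (f, h): 7 - 5 = 2.)

2


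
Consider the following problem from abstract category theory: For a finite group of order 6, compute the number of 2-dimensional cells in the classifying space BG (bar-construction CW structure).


In the bar-construction CW model of BG, the n-cells are indexed by
n-tuples [g_1|...|g_n] of non-identity elements of G (degenerate
simplices with some g_i = e do not contribute cells), so there are
(|G| - 1)^n n-cells.
For dim = 2 with |G| = 6:
cells = (6 - 1)^2 = 5^2 = 25

25


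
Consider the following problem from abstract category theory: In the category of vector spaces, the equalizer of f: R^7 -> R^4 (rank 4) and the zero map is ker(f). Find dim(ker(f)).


The equalizer of f and the zero map is ker(f).
By the rank-nullity theorem: dim(ker(f)) = dim(domain) - rank(f).
dim(ker(f)) = 7 - 4 = 3

3


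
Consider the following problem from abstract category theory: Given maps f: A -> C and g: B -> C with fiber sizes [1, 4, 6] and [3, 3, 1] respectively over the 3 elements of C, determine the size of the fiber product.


The pullback A x_C B consists of pairs (a, b) with f(a) = g(b).
For each element c in C, the fiber product has |f^-1(c)| * |g^-1(c)| elements.
Summing over C: 1 * 3 + 4 * 3 + 6 * 1
= 3 + 12 + 6 = 21

21


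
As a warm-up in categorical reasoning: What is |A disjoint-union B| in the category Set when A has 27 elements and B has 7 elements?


In Set, the coproduct A + B is the disjoint union.
|A + B| = |A| + |B| = 27 + 7 = 34

34


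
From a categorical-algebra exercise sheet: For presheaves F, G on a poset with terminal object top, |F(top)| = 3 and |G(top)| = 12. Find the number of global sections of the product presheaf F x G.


Global sections of a presheaf on a poset with terminal top satisfy
Gamma(H) ~ H(top). Presheaves admit pointwise products, so
(F x G)(top) = F(top) x G(top) (Cartesian product).
|Gamma(F x G)| = |F(top)| * |G(top)| = 3 * 12 = 36.

36


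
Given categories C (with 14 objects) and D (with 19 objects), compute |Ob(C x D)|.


The product category C x D has objects that are pairs (c, d).
Number of pairs = |Ob(C)| * |Ob(D)| = 14 * 19 = 266

266


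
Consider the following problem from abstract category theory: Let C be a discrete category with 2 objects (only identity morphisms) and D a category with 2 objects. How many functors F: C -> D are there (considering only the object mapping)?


A functor from a discrete category C to D is determined by
where each object maps. Each of the 2 objects of C can map
to any of the 2 objects of D independently.
Number of functors = 2^2 = 4

4


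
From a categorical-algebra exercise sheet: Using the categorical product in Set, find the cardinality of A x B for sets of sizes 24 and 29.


In Set, the product A x B is the Cartesian product.
By the universal property, |A x B| = |A| * |B|.
|A x B| = 24 * 29 = 696

696


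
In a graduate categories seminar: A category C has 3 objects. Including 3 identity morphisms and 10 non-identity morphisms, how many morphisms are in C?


Each object has an identity morphism, giving 3 identities.
Adding the 10 non-identity morphisms:
Total = 3 + 10 = 13

13


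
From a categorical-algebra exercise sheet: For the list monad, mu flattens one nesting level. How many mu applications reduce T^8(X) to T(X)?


Each application of mu: T^2 -> T removes one layer of nesting.
Starting at depth 8 (i.e., T^8(X)), we need to reach T(X).
Number of mu applications = 8 - 1 = 7

7


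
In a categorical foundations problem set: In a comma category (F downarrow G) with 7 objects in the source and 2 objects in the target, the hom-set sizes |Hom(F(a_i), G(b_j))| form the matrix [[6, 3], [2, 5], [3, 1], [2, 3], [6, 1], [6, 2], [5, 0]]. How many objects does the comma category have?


Objects of (F downarrow G) are triples (a, b, h: F(a)->G(b)).
The count equals the sum of all entries in the hom-matrix.
sum(row 0) = 9
sum(row 1) = 7
sum(row 2) = 4
sum(row 3) = 5
sum(row 4) = 7
sum(row 5) = 8
sum(row 6) = 5
Grand total = 45

45


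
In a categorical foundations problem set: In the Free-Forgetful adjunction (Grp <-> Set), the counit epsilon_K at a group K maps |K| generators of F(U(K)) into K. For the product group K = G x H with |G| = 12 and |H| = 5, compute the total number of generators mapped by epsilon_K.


The counit epsilon_K: F(U(K)) -> K of the Free-Forgetful adjunction
maps |K| generators of F(U(K)) into K. For K = G x H (the product group),
|G x H| = |G| * |H|.
Total generators mapped = 12 * 5 = 60.

60


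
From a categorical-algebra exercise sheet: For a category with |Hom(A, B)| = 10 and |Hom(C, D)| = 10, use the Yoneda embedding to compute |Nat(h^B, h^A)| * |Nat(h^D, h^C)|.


By the Yoneda lemma, Nat(h^B, h^A) is isomorphic to Hom(A, B),
so |Nat(h^B, h^A)| = |Hom(A, B)| and |Nat(h^D, h^C)| = |Hom(C, D)|.
|Hom(A, B)| = 10, |Hom(C, D)| = 10.
|Nat(h^B, h^A) x Nat(h^D, h^C)| = 10 * 10 = 100

100


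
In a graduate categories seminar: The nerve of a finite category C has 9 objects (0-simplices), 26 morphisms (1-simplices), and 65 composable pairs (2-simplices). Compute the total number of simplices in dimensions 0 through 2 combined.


The 2-skeleton of the nerve N(C) consists of simplices in dimensions 0, 1, 2:
  |N(C)_0| = 9 (objects)
  |N(C)_1| = 26 (morphisms)
  |N(C)_2| = 65 (composable pairs)
Total = 9 + 26 + 65 = 100

100


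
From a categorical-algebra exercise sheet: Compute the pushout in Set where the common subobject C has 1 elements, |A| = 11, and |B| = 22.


The pushout A +_C B identifies the images of C in A and B.
|A +_C B| = |A| + |B| - |C| (for injections).
= 11 + 22 - 1 = 32

32


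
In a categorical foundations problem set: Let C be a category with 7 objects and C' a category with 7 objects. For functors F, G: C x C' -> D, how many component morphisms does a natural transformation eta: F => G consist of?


A natural transformation eta: F => G assigns one component morphism per
object of the domain category.
The domain is the product category C x C', so
|Ob(C x C')| = |Ob(C)| * |Ob(C')| = 7 * 7 = 49.
Therefore eta has 49 component morphisms.

49


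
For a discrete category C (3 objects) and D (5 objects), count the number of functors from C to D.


A functor from a discrete category C to D is determined by
where each object maps. Each of the 3 objects of C can map
to any of the 5 objects of D independently.
Number of functors = 5^3 = 125

125


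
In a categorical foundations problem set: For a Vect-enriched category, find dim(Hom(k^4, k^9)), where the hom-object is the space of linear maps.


In Vect-enriched categories, Hom(k^n, k^m) is the space of m x n matrices.
dim(Hom(k^4, k^9)) = 9 * 4 = 36

36


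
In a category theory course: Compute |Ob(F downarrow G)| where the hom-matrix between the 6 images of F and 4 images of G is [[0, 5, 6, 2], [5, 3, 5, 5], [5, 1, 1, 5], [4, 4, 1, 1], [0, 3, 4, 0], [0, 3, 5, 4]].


Objects of (F downarrow G) are triples (a, b, h: F(a)->G(b)).
The count equals the sum of all entries in the hom-matrix.
sum(row 0) = 13
sum(row 1) = 18
sum(row 2) = 12
sum(row 3) = 10
sum(row 4) = 7
sum(row 5) = 12
Grand total = 72

72


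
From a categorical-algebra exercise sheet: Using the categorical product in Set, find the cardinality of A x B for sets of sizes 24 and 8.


In Set, the product A x B is the Cartesian product.
By the universal property, |A x B| = |A| * |B|.
|A x B| = 24 * 8 = 192

192


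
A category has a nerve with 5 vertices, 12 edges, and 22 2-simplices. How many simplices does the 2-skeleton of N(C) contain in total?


The 2-skeleton of the nerve N(C) consists of simplices in dimensions 0, 1, 2:
  |N(C)_0| = 5 (objects)
  |N(C)_1| = 12 (morphisms)
  |N(C)_2| = 22 (composable pairs)
Total = 5 + 12 + 22 = 39

39


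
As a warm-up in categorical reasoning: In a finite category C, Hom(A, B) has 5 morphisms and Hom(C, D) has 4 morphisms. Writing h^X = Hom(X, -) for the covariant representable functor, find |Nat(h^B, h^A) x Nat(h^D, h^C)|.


By the Yoneda lemma, Nat(h^B, h^A) is isomorphic to Hom(A, B),
so |Nat(h^B, h^A)| = |Hom(A, B)| and |Nat(h^D, h^C)| = |Hom(C, D)|.
|Hom(A, B)| = 5, |Hom(C, D)| = 4.
|Nat(h^B, h^A) x Nat(h^D, h^C)| = 5 * 4 = 20

20


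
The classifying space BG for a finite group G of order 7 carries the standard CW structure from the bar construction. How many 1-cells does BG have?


In the bar-construction CW model of BG, the n-cells are indexed by
n-tuples [g_1|...|g_n] of non-identity elements of G (degenerate
simplices with some g_i = e do not contribute cells), so there are
(|G| - 1)^n n-cells.
For dim = 1 with |G| = 7:
cells = (7 - 1)^1 = 6^1 = 6

6


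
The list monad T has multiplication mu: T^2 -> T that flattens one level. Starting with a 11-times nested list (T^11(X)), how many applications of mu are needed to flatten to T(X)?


Each application of mu: T^2 -> T removes one layer of nesting.
Starting at depth 11 (i.e., T^11(X)), we need to reach T(X).
Number of mu applications = 11 - 1 = 10

10


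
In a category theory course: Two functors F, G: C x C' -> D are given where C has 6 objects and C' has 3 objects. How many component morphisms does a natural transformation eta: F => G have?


A natural transformation eta: F => G assigns one component morphism per
object of the domain category.
The domain is the product category C x C', so
|Ob(C x C')| = |Ob(C)| * |Ob(C')| = 6 * 3 = 18.
Therefore eta has 18 component morphisms.

18


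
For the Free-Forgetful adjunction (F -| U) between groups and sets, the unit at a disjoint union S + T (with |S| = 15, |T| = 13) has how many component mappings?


The unit eta_X: X -> U(F(X)) of the Free-Forgetful adjunction
maps each element of X to a generator of F(X). For X = S + T (disjoint
union in Set), |S + T| = |S| + |T|.
Total mappings = 15 + 13 = 28.

28


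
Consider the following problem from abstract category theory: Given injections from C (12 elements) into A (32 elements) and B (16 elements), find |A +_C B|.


The pushout A +_C B identifies the images of C in A and B.
|A +_C B| = |A| + |B| - |C| (for injections).
= 32 + 16 - 12 = 36

36


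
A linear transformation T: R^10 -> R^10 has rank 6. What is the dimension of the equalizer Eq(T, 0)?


The equalizer of f and the zero map is ker(f).
By the rank-nullity theorem: dim(ker(f)) = dim(domain) - rank(f).
dim(ker(f)) = 10 - 6 = 4

4


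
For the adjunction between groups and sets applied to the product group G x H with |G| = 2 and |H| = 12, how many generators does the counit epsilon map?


The counit epsilon_K: F(U(K)) -> K of the Free-Forgetful adjunction
maps |K| generators of F(U(K)) into K. For K = G x H (the product group),
|G x H| = |G| * |H|.
Total generators mapped = 2 * 12 = 24.

24


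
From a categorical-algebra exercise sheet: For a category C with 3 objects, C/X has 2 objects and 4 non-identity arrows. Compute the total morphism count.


In the slice category C/X, objects are morphisms to X.
Identity morphisms: 2 (one per object of C/X).
Non-identity morphisms: 4.
Total = 2 + 4 = 6

6


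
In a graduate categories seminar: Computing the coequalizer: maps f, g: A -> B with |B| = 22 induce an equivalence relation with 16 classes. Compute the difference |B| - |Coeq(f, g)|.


The coequalizer Coeq(f, g) = B / ~ has one element per equivalence class.
|B| = 22, |Coeq(f, g)| = 16.
|B| - |Coeq(f, g)| = 22 - 16 = 6.

6


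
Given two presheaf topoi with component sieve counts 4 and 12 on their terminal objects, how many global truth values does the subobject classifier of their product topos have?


In a product of presheaf topoi E_1 x E_2, the subobject classifier
is Omega = Omega_1 x Omega_2 (componentwise), so
|Omega(top)| = |Omega_1(top_1)| * |Omega_2(top_2)|.
= 4 * 12 = 48.

48


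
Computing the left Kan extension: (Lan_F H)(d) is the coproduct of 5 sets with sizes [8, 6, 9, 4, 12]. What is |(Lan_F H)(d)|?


Pointwise, the left Kan extension (Lan_F H)(d) is the colimit, indexed
by the comma category (F downarrow d), of H composed with the
projection (F downarrow d) -> C. Here that colimit is given
as a coproduct (disjoint union) of sets, so its cardinality is the
sum of the sizes of the summands.
Coproduct of sets with sizes: 8 + 6 + 9 + 4 + 12
= 39

39


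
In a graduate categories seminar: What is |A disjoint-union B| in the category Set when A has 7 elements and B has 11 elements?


In Set, the coproduct A + B is the disjoint union.
|A + B| = |A| + |B| = 7 + 11 = 18

18


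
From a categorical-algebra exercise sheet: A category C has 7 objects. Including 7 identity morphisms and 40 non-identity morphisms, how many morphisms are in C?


Each object has an identity morphism, giving 7 identities.
Adding the 40 non-identity morphisms:
Total = 7 + 40 = 47

47


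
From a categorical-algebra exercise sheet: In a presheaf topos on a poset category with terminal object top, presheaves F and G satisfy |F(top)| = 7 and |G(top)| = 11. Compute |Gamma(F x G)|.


Global sections of a presheaf on a poset with terminal top satisfy
Gamma(H) ~ H(top). Presheaves admit pointwise products, so
(F x G)(top) = F(top) x G(top) (Cartesian product).
|Gamma(F x G)| = |F(top)| * |G(top)| = 7 * 11 = 77.

77


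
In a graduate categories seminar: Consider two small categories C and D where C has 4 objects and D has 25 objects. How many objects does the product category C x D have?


The product category C x D has objects that are pairs (c, d).
Number of pairs = |Ob(C)| * |Ob(D)| = 4 * 25 = 100

100


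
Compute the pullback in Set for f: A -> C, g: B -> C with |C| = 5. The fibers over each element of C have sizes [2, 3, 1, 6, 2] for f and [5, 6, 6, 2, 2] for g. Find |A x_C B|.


The pullback A x_C B consists of pairs (a, b) with f(a) = g(b).
For each element c in C, the fiber product has |f^-1(c)| * |g^-1(c)| elements.
Summing over C: 2 * 5 + 3 * 6 + 1 * 6 + 6 * 2 + 2 * 2
= 10 + 18 + 6 + 12 + 4 = 50

50


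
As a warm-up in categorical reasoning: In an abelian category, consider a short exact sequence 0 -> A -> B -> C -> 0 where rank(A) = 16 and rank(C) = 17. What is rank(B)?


For a short exact sequence 0 -> A -> B -> C -> 0,
rank is additive: rank(B) = rank(A) + rank(C).
rank(B) = 16 + 17 = 33

33


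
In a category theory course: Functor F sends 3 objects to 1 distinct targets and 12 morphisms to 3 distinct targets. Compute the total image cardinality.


The image of F consists of distinct objects and distinct morphisms.
|Im(F)| on objects = 1
|Im(F)| on morphisms = 3
Total image cardinality = 1 + 3 = 4

4


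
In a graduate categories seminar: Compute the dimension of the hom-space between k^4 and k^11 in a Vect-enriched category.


In Vect-enriched categories, Hom(k^n, k^m) is the space of m x n matrices.
dim(Hom(k^4, k^11)) = 11 * 4 = 44

44


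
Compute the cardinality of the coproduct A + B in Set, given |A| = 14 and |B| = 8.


In Set, the coproduct A + B is the disjoint union.
|A + B| = |A| + |B| = 14 + 8 = 22

22


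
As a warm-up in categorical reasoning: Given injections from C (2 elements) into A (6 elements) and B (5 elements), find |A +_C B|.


The pushout A +_C B identifies the images of C in A and B.
|A +_C B| = |A| + |B| - |C| (for injections).
= 6 + 5 - 2 = 9

9


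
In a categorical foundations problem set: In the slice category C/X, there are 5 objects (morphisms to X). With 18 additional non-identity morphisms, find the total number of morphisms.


In the slice category C/X, objects are morphisms to X.
Identity morphisms: 5 (one per object of C/X).
Non-identity morphisms: 18.
Total = 5 + 18 = 23

23


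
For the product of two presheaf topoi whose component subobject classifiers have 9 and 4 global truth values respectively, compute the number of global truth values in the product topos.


In a product of presheaf topoi E_1 x E_2, the subobject classifier
is Omega = Omega_1 x Omega_2 (componentwise), so
|Omega(top)| = |Omega_1(top_1)| * |Omega_2(top_2)|.
= 9 * 4 = 36.

36


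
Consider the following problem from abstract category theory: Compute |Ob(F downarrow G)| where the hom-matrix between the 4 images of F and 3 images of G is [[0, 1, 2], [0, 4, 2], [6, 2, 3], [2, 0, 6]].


Objects of (F downarrow G) are triples (a, b, h: F(a)->G(b)).
The count equals the sum of all entries in the hom-matrix.
sum(row 0) = 3
sum(row 1) = 6
sum(row 2) = 11
sum(row 3) = 8
Grand total = 28

28


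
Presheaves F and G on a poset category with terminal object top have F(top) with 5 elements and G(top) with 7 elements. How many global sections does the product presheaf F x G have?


Global sections of a presheaf on a poset with terminal top satisfy
Gamma(H) ~ H(top). Presheaves admit pointwise products, so
(F x G)(top) = F(top) x G(top) (Cartesian product).
|Gamma(F x G)| = |F(top)| * |G(top)| = 5 * 7 = 35.

35


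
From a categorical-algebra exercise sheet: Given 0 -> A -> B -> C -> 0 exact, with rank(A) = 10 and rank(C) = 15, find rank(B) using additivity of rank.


For a short exact sequence 0 -> A -> B -> C -> 0,
rank is additive: rank(B) = rank(A) + rank(C).
rank(B) = 10 + 15 = 25

25


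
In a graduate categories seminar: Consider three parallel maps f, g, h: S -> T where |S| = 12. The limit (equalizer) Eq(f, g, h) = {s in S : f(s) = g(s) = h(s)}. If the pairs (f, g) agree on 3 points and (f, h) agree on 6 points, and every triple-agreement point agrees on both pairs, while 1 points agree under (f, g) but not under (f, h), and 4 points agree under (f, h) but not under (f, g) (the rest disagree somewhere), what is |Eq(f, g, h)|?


Eq(f, g, h) is the triple-agreement set: points in S where all three
maps take the same value. Using inclusion-exclusion on the pairwise data:
Pair (f, g) agrees on 3 points; pair (f, h) on 6 points.
Points agreeing under (f, g) but not (f, h) = 1; under (f, h) but not (f, g) = 4.
Triple-agreement = agreement-in-(f, g) minus points that agree under (f, g) but not (f, h):
|Eq(f, g, h)| = 3 - 1 = 2
(cross-check via (f, h): 6 - 4 = 2.)

2


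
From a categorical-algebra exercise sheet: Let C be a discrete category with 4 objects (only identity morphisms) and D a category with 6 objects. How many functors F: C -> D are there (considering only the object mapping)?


A functor from a discrete category C to D is determined by
where each object maps. Each of the 4 objects of C can map
to any of the 6 objects of D independently.
Number of functors = 6^4 = 1296

1296


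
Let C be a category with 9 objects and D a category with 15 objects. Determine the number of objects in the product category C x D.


The product category C x D has objects that are pairs (c, d).
Number of pairs = |Ob(C)| * |Ob(D)| = 9 * 15 = 135

135


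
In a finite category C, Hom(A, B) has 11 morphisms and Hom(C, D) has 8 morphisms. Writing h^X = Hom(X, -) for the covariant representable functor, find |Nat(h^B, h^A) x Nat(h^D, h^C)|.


By the Yoneda lemma, Nat(h^B, h^A) is isomorphic to Hom(A, B),
so |Nat(h^B, h^A)| = |Hom(A, B)| and |Nat(h^D, h^C)| = |Hom(C, D)|.
|Hom(A, B)| = 11, |Hom(C, D)| = 8.
|Nat(h^B, h^A) x Nat(h^D, h^C)| = 11 * 8 = 88

88


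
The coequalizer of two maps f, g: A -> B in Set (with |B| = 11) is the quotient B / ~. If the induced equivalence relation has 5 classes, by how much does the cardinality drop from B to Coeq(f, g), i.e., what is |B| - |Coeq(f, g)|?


The coequalizer Coeq(f, g) = B / ~ has one element per equivalence class.
|B| = 11, |Coeq(f, g)| = 5.
|B| - |Coeq(f, g)| = 11 - 5 = 6.

6


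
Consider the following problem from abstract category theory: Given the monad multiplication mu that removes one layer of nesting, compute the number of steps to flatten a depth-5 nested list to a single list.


Each application of mu: T^2 -> T removes one layer of nesting.
Starting at depth 5 (i.e., T^5(X)), we need to reach T(X).
Number of mu applications = 5 - 1 = 4

4


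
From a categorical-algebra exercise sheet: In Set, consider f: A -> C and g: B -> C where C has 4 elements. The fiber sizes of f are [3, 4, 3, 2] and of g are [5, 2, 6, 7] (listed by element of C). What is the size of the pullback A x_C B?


The pullback A x_C B consists of pairs (a, b) with f(a) = g(b).
For each element c in C, the fiber product has |f^-1(c)| * |g^-1(c)| elements.
Summing over C: 3 * 5 + 4 * 2 + 3 * 6 + 2 * 7
= 15 + 8 + 18 + 14 = 55

55


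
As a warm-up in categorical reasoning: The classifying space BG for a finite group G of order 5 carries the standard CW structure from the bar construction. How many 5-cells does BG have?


In the bar-construction CW model of BG, the n-cells are indexed by
n-tuples [g_1|...|g_n] of non-identity elements of G (degenerate
simplices with some g_i = e do not contribute cells), so there are
(|G| - 1)^n n-cells.
For dim = 5 with |G| = 5:
cells = (5 - 1)^5 = 4^5 = 1024

1024


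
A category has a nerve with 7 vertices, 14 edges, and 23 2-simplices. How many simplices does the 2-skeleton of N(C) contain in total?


The 2-skeleton of the nerve N(C) consists of simplices in dimensions 0, 1, 2:
  |N(C)_0| = 7 (objects)
  |N(C)_1| = 14 (morphisms)
  |N(C)_2| = 23 (composable pairs)
Total = 7 + 14 + 23 = 44

44


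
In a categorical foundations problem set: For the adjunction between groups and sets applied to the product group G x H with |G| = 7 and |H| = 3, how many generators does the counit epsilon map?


The counit epsilon_K: F(U(K)) -> K of the Free-Forgetful adjunction
maps |K| generators of F(U(K)) into K. For K = G x H (the product group),
|G x H| = |G| * |H|.
Total generators mapped = 7 * 3 = 21.

21


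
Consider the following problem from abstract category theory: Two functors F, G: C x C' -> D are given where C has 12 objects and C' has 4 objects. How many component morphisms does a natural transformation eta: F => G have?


A natural transformation eta: F => G assigns one component morphism per
object of the domain category.
The domain is the product category C x C', so
|Ob(C x C')| = |Ob(C)| * |Ob(C')| = 12 * 4 = 48.
Therefore eta has 48 component morphisms.

48


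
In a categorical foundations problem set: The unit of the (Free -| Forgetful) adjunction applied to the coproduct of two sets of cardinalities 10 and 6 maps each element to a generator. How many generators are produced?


The unit eta_X: X -> U(F(X)) of the Free-Forgetful adjunction
maps each element of X to a generator of F(X). For X = S + T (disjoint
union in Set), |S + T| = |S| + |T|.
Total mappings = 10 + 6 = 16.

16


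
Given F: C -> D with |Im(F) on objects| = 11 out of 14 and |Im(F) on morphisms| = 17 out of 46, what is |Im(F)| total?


The image of F consists of distinct objects and distinct morphisms.
|Im(F)| on objects = 11
|Im(F)| on morphisms = 17
Total image cardinality = 11 + 17 = 28

28


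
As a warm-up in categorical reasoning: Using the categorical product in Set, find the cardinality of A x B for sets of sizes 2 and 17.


In Set, the product A x B is the Cartesian product.
By the universal property, |A x B| = |A| * |B|.
|A x B| = 2 * 17 = 34

34


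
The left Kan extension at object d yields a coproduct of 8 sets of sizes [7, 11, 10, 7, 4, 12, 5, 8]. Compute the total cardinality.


Pointwise, the left Kan extension (Lan_F H)(d) is the colimit, indexed
by the comma category (F downarrow d), of H composed with the
projection (F downarrow d) -> C. Here that colimit is given
as a coproduct (disjoint union) of sets, so its cardinality is the
sum of the sizes of the summands.
Coproduct of sets with sizes: 7 + 11 + 10 + 7 + 4 + 12 + 5 + 8
= 64

64


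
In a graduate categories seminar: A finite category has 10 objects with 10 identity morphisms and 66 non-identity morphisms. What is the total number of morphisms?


Each object has an identity morphism, giving 10 identities.
Adding the 66 non-identity morphisms:
Total = 10 + 66 = 76

76


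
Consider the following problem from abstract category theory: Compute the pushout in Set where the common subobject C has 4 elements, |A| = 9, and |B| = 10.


The pushout A +_C B identifies the images of C in A and B.
|A +_C B| = |A| + |B| - |C| (for injections).
= 9 + 10 - 4 = 15

15


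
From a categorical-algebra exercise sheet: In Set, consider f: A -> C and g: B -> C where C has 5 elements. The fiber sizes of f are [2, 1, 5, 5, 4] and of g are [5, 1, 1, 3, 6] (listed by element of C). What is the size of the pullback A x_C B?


The pullback A x_C B consists of pairs (a, b) with f(a) = g(b).
For each element c in C, the fiber product has |f^-1(c)| * |g^-1(c)| elements.
Summing over C: 2 * 5 + 1 * 1 + 5 * 1 + 5 * 3 + 4 * 6
= 10 + 1 + 5 + 15 + 24 = 55

55


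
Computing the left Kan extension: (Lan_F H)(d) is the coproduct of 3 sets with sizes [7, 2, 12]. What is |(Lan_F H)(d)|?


Pointwise, the left Kan extension (Lan_F H)(d) is the colimit, indexed
by the comma category (F downarrow d), of H composed with the
projection (F downarrow d) -> C. Here that colimit is given
as a coproduct (disjoint union) of sets, so its cardinality is the
sum of the sizes of the summands.
Coproduct of sets with sizes: 7 + 2 + 12
= 21

21


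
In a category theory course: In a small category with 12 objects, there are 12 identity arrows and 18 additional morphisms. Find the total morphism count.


Each object has an identity morphism, giving 12 identities.
Adding the 18 non-identity morphisms:
Total = 12 + 18 = 30

30


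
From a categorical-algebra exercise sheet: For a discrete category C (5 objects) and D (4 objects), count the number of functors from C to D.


A functor from a discrete category C to D is determined by
where each object maps. Each of the 5 objects of C can map
to any of the 4 objects of D independently.
Number of functors = 4^5 = 1024

1024


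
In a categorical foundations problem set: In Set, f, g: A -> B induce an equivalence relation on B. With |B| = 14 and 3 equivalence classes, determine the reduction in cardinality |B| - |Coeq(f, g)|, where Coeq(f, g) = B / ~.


The coequalizer Coeq(f, g) = B / ~ has one element per equivalence class.
|B| = 14, |Coeq(f, g)| = 3.
|B| - |Coeq(f, g)| = 14 - 3 = 11.

11


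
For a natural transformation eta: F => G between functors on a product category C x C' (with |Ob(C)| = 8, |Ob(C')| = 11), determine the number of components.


A natural transformation eta: F => G assigns one component morphism per
object of the domain category.
The domain is the product category C x C', so
|Ob(C x C')| = |Ob(C)| * |Ob(C')| = 8 * 11 = 88.
Therefore eta has 88 component morphisms.

88


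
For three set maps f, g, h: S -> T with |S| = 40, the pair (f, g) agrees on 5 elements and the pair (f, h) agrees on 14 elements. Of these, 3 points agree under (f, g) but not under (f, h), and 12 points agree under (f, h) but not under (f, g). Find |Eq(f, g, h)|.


Eq(f, g, h) is the triple-agreement set: points in S where all three
maps take the same value. Using inclusion-exclusion on the pairwise data:
Pair (f, g) agrees on 5 points; pair (f, h) on 14 points.
Points agreeing under (f, g) but not (f, h) = 3; under (f, h) but not (f, g) = 12.
Triple-agreement = agreement-in-(f, g) minus points that agree under (f, g) but not (f, h):
|Eq(f, g, h)| = 5 - 3 = 2
(cross-check via (f, h): 14 - 12 = 2.)

2


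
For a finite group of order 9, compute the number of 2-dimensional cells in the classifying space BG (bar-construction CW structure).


In the bar-construction CW model of BG, the n-cells are indexed by
n-tuples [g_1|...|g_n] of non-identity elements of G (degenerate
simplices with some g_i = e do not contribute cells), so there are
(|G| - 1)^n n-cells.
For dim = 2 with |G| = 9:
cells = (9 - 1)^2 = 8^2 = 64

64


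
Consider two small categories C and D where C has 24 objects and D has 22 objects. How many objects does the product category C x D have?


The product category C x D has objects that are pairs (c, d).
Number of pairs = |Ob(C)| * |Ob(D)| = 24 * 22 = 528

528


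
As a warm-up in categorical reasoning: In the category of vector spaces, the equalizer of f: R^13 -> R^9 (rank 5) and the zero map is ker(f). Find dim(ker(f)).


The equalizer of f and the zero map is ker(f).
By the rank-nullity theorem: dim(ker(f)) = dim(domain) - rank(f).
dim(ker(f)) = 13 - 5 = 8

8


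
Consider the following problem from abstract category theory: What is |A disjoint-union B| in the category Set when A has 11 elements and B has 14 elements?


In Set, the coproduct A + B is the disjoint union.
|A + B| = |A| + |B| = 11 + 14 = 25

25


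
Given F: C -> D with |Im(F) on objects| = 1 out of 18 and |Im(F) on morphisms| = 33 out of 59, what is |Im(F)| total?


The image of F consists of distinct objects and distinct morphisms.
|Im(F)| on objects = 1
|Im(F)| on morphisms = 33
Total image cardinality = 1 + 33 = 34

34


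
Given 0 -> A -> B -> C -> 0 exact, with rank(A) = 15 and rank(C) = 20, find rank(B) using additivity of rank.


For a short exact sequence 0 -> A -> B -> C -> 0,
rank is additive: rank(B) = rank(A) + rank(C).
rank(B) = 15 + 20 = 35

35


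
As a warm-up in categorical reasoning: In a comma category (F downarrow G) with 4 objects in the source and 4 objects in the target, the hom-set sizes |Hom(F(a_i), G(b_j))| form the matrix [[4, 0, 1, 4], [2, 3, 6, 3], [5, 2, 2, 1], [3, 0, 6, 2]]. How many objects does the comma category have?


Objects of (F downarrow G) are triples (a, b, h: F(a)->G(b)).
The count equals the sum of all entries in the hom-matrix.
sum(row 0) = 9
sum(row 1) = 14
sum(row 2) = 10
sum(row 3) = 11
Grand total = 44

44


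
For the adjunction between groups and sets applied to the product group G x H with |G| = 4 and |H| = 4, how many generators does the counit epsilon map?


The counit epsilon_K: F(U(K)) -> K of the Free-Forgetful adjunction
maps |K| generators of F(U(K)) into K. For K = G x H (the product group),
|G x H| = |G| * |H|.
Total generators mapped = 4 * 4 = 16.

16


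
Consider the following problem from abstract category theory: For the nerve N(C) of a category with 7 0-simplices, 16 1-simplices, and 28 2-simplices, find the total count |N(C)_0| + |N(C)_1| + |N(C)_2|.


The 2-skeleton of the nerve N(C) consists of simplices in dimensions 0, 1, 2:
  |N(C)_0| = 7 (objects)
  |N(C)_1| = 16 (morphisms)
  |N(C)_2| = 28 (composable pairs)
Total = 7 + 16 + 28 = 51

51


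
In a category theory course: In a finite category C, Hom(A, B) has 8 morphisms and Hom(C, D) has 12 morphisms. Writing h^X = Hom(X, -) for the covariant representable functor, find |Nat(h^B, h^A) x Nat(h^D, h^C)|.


By the Yoneda lemma, Nat(h^B, h^A) is isomorphic to Hom(A, B),
so |Nat(h^B, h^A)| = |Hom(A, B)| and |Nat(h^D, h^C)| = |Hom(C, D)|.
|Hom(A, B)| = 8, |Hom(C, D)| = 12.
|Nat(h^B, h^A) x Nat(h^D, h^C)| = 8 * 12 = 96

96


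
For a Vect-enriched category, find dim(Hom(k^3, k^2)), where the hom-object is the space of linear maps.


In Vect-enriched categories, Hom(k^n, k^m) is the space of m x n matrices.
dim(Hom(k^3, k^2)) = 2 * 3 = 6

6


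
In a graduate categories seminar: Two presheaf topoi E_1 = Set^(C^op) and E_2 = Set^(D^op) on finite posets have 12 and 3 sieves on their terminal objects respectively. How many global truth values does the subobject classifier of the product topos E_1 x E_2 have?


In a product of presheaf topoi E_1 x E_2, the subobject classifier
is Omega = Omega_1 x Omega_2 (componentwise), so
|Omega(top)| = |Omega_1(top_1)| * |Omega_2(top_2)|.
= 12 * 3 = 36.

36


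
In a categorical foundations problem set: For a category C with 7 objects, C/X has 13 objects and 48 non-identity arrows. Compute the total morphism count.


In the slice category C/X, objects are morphisms to X.
Identity morphisms: 13 (one per object of C/X).
Non-identity morphisms: 48.
Total = 13 + 48 = 61

61


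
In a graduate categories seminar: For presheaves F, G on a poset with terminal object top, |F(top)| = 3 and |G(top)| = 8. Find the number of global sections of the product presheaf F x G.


Global sections of a presheaf on a poset with terminal top satisfy
Gamma(H) ~ H(top). Presheaves admit pointwise products, so
(F x G)(top) = F(top) x G(top) (Cartesian product).
|Gamma(F x G)| = |F(top)| * |G(top)| = 3 * 8 = 24.

24


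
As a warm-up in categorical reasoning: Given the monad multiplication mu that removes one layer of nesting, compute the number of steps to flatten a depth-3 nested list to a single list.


Each application of mu: T^2 -> T removes one layer of nesting.
Starting at depth 3 (i.e., T^3(X)), we need to reach T(X).
Number of mu applications = 3 - 1 = 2

2


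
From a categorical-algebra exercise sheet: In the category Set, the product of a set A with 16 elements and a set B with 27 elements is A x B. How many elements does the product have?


In Set, the product A x B is the Cartesian product.
By the universal property, |A x B| = |A| * |B|.
|A x B| = 16 * 27 = 432

432


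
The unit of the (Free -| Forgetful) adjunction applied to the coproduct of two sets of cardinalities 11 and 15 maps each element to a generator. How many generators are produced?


The unit eta_X: X -> U(F(X)) of the Free-Forgetful adjunction
maps each element of X to a generator of F(X). For X = S + T (disjoint
union in Set), |S + T| = |S| + |T|.
Total mappings = 11 + 15 = 26.

26


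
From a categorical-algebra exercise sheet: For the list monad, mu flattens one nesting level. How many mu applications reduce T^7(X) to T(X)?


Each application of mu: T^2 -> T removes one layer of nesting.
Starting at depth 7 (i.e., T^7(X)), we need to reach T(X).
Number of mu applications = 7 - 1 = 6

6


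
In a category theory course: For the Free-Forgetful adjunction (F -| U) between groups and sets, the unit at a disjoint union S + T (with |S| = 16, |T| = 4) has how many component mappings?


The unit eta_X: X -> U(F(X)) of the Free-Forgetful adjunction
maps each element of X to a generator of F(X). For X = S + T (disjoint
union in Set), |S + T| = |S| + |T|.
Total mappings = 16 + 4 = 20.

20


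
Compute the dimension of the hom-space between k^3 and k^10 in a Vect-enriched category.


In Vect-enriched categories, Hom(k^n, k^m) is the space of m x n matrices.
dim(Hom(k^3, k^10)) = 10 * 3 = 30

30


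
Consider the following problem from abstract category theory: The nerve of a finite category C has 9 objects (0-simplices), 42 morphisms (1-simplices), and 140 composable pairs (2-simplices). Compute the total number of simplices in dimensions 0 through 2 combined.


The 2-skeleton of the nerve N(C) consists of simplices in dimensions 0, 1, 2:
  |N(C)_0| = 9 (objects)
  |N(C)_1| = 42 (morphisms)
  |N(C)_2| = 140 (composable pairs)
Total = 9 + 42 + 140 = 191

191


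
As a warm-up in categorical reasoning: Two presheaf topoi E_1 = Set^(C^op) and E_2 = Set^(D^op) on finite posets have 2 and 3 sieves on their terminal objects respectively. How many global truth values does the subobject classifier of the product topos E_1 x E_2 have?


In a product of presheaf topoi E_1 x E_2, the subobject classifier
is Omega = Omega_1 x Omega_2 (componentwise), so
|Omega(top)| = |Omega_1(top_1)| * |Omega_2(top_2)|.
= 2 * 3 = 6.

6


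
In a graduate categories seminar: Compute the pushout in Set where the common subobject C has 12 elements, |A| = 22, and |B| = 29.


The pushout A +_C B identifies the images of C in A and B.
|A +_C B| = |A| + |B| - |C| (for injections).
= 22 + 29 - 12 = 39

39


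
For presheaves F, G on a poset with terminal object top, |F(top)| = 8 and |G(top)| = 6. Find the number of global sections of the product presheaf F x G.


Global sections of a presheaf on a poset with terminal top satisfy
Gamma(H) ~ H(top). Presheaves admit pointwise products, so
(F x G)(top) = F(top) x G(top) (Cartesian product).
|Gamma(F x G)| = |F(top)| * |G(top)| = 8 * 6 = 48.

48


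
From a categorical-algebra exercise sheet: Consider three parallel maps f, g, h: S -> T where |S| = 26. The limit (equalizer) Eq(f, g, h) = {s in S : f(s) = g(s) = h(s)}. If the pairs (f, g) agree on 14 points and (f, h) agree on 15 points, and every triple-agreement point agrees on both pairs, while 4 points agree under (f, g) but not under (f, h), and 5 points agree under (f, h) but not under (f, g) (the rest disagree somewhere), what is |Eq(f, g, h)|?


Eq(f, g, h) is the triple-agreement set: points in S where all three
maps take the same value. Using inclusion-exclusion on the pairwise data:
Pair (f, g) agrees on 14 points; pair (f, h) on 15 points.
Points agreeing under (f, g) but not (f, h) = 4; under (f, h) but not (f, g) = 5.
Triple-agreement = agreement-in-(f, g) minus points that agree under (f, g) but not (f, h):
|Eq(f, g, h)| = 14 - 4 = 10
(cross-check via (f, h): 15 - 5 = 10.)

10
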